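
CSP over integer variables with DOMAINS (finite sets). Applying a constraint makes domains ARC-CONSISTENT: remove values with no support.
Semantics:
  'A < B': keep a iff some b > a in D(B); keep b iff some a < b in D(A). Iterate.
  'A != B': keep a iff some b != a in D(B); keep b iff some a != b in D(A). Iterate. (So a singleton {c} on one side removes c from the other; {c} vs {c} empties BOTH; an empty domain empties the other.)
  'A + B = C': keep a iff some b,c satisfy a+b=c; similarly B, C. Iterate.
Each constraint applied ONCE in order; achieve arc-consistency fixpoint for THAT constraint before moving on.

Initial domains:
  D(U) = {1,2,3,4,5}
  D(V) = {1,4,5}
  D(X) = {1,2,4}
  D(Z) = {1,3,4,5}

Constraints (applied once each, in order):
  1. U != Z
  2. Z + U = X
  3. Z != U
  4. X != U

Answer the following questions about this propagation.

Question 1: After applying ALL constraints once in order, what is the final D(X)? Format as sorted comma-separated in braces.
Answer: {2,4}

Derivation:
Constraint 1 (U != Z) on D(U)={1,2,3,4,5} D(Z)={1,3,4,5}: no change
Constraint 2 (Z + U = X) on D(Z)={1,3,4,5} D(U)={1,2,3,4,5} D(X)={1,2,4}: Z {1,3,4,5}->{1,3}; U {1,2,3,4,5}->{1,3}; X {1,2,4}->{2,4}
Constraint 3 (Z != U) on D(Z)={1,3} D(U)={1,3}: no change
Constraint 4 (X != U) on D(X)={2,4} D(U)={1,3}: no change
So after all 4 constraints: D(X) = {2,4}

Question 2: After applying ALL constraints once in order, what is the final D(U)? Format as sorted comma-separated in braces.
Constraint 1 (U != Z) on D(U)={1,2,3,4,5} D(Z)={1,3,4,5}: no change
Constraint 2 (Z + U = X) on D(Z)={1,3,4,5} D(U)={1,2,3,4,5} D(X)={1,2,4}: Z {1,3,4,5}->{1,3}; U {1,2,3,4,5}->{1,3}; X {1,2,4}->{2,4}
Constraint 3 (Z != U) on D(Z)={1,3} D(U)={1,3}: no change
Constraint 4 (X != U) on D(X)={2,4} D(U)={1,3}: no change
So after all 4 constraints: D(U) = {1,3}

Answer: {1,3}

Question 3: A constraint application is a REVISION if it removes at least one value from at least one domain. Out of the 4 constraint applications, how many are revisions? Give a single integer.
Answer: 1

Derivation:
Constraint 1 (U != Z) on D(U)={1,2,3,4,5} D(Z)={1,3,4,5}: no change => not a revision
Constraint 2 (Z + U = X) on D(Z)={1,3,4,5} D(U)={1,2,3,4,5} D(X)={1,2,4}: Z {1,3,4,5}->{1,3}; U {1,2,3,4,5}->{1,3}; X {1,2,4}->{2,4} => REVISION
Constraint 3 (Z != U) on D(Z)={1,3} D(U)={1,3}: no change => not a revision
Constraint 4 (X != U) on D(X)={2,4} D(U)={1,3}: no change => not a revision
Total revisions = 1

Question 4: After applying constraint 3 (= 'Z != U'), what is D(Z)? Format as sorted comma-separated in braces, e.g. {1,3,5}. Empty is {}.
Constraint 1 (U != Z) on D(U)={1,2,3,4,5} D(Z)={1,3,4,5}: no change
Constraint 2 (Z + U = X) on D(Z)={1,3,4,5} D(U)={1,2,3,4,5} D(X)={1,2,4}: Z {1,3,4,5}->{1,3}; U {1,2,3,4,5}->{1,3}; X {1,2,4}->{2,4}
Constraint 3 (Z != U) on D(Z)={1,3} D(U)={1,3}: no change
So after constraint 3: D(Z) = {1,3}

Answer: {1,3}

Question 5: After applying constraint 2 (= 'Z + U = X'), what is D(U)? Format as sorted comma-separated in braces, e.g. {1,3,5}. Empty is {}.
Answer: {1,3}

Derivation:
Constraint 1 (U != Z) on D(U)={1,2,3,4,5} D(Z)={1,3,4,5}: no change
Constraint 2 (Z + U = X) on D(Z)={1,3,4,5} D(U)={1,2,3,4,5} D(X)={1,2,4}: Z {1,3,4,5}->{1,3}; U {1,2,3,4,5}->{1,3}; X {1,2,4}->{2,4}
So after constraint 2: D(U) = {1,3}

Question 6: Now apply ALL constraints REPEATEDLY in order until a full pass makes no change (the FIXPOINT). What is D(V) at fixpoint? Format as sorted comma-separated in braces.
Answer: {1,4,5}

Derivation:
pass 0 (initial): D(V)={1,4,5}
pass 1: U {1,2,3,4,5}->{1,3}; X {1,2,4}->{2,4}; Z {1,3,4,5}->{1,3}
pass 2: no change
Fixpoint after 2 passes: D(V) = {1,4,5}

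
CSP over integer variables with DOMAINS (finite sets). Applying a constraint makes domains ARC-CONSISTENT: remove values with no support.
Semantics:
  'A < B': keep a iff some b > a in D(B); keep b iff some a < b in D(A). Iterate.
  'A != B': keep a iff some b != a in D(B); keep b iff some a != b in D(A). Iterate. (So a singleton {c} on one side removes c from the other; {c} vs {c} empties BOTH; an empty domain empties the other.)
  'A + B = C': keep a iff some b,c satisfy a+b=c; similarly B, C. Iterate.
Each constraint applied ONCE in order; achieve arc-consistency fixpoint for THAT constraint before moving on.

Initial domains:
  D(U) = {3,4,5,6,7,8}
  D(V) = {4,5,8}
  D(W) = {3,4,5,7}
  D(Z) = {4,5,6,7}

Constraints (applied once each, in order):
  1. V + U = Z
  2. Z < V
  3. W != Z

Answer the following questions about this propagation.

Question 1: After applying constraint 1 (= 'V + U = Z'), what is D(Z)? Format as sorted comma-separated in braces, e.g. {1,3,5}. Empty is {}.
Answer: {7}

Derivation:
Constraint 1 (V + U = Z) on D(V)={4,5,8} D(U)={3,4,5,6,7,8} D(Z)={4,5,6,7}: V {4,5,8}->{4}; U {3,4,5,6,7,8}->{3}; Z {4,5,6,7}->{7}
So after constraint 1: D(Z) = {7}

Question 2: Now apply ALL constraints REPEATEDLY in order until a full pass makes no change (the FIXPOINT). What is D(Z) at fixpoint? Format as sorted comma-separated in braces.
pass 0 (initial): D(Z)={4,5,6,7}
pass 1: U {3,4,5,6,7,8}->{3}; V {4,5,8}->{}; W {3,4,5,7}->{}; Z {4,5,6,7}->{}
pass 2: U {3}->{}
pass 3: no change
Fixpoint after 3 passes: D(Z) = {}

Answer: {}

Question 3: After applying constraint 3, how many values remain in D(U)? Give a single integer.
Constraint 1 (V + U = Z) on D(V)={4,5,8} D(U)={3,4,5,6,7,8} D(Z)={4,5,6,7}: V {4,5,8}->{4}; U {3,4,5,6,7,8}->{3}; Z {4,5,6,7}->{7}
Constraint 2 (Z < V) on D(Z)={7} D(V)={4}: Z {7}->{}; V {4}->{}
Constraint 3 (W != Z) on D(W)={3,4,5,7} D(Z)={}: W {3,4,5,7}->{}
So after constraint 3: D(U)={3}, size = 1

Answer: 1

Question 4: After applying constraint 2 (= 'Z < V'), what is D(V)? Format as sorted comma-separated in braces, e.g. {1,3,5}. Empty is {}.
Answer: {}

Derivation:
Constraint 1 (V + U = Z) on D(V)={4,5,8} D(U)={3,4,5,6,7,8} D(Z)={4,5,6,7}: V {4,5,8}->{4}; U {3,4,5,6,7,8}->{3}; Z {4,5,6,7}->{7}
Constraint 2 (Z < V) on D(Z)={7} D(V)={4}: Z {7}->{}; V {4}->{}
So after constraint 2: D(V) = {}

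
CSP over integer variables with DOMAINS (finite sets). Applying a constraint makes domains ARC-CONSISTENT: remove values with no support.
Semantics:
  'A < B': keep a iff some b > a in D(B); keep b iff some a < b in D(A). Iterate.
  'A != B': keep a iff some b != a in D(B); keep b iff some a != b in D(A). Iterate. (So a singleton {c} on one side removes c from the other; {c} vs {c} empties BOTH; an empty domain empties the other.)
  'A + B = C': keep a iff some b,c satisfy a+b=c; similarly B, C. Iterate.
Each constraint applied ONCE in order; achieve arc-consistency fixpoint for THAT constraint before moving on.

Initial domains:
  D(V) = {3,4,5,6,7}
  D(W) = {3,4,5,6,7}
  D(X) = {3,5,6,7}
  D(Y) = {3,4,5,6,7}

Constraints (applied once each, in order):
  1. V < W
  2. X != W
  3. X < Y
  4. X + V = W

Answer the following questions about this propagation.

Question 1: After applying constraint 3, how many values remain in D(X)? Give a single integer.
Answer: 3

Derivation:
Constraint 1 (V < W) on D(V)={3,4,5,6,7} D(W)={3,4,5,6,7}: V {3,4,5,6,7}->{3,4,5,6}; W {3,4,5,6,7}->{4,5,6,7}
Constraint 2 (X != W) on D(X)={3,5,6,7} D(W)={4,5,6,7}: no change
Constraint 3 (X < Y) on D(X)={3,5,6,7} D(Y)={3,4,5,6,7}: X {3,5,6,7}->{3,5,6}; Y {3,4,5,6,7}->{4,5,6,7}
So after constraint 3: D(X)={3,5,6}, size = 3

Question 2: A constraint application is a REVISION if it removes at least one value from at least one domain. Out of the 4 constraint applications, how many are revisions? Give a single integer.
Constraint 1 (V < W) on D(V)={3,4,5,6,7} D(W)={3,4,5,6,7}: V {3,4,5,6,7}->{3,4,5,6}; W {3,4,5,6,7}->{4,5,6,7} => REVISION
Constraint 2 (X != W) on D(X)={3,5,6,7} D(W)={4,5,6,7}: no change => not a revision
Constraint 3 (X < Y) on D(X)={3,5,6,7} D(Y)={3,4,5,6,7}: X {3,5,6,7}->{3,5,6}; Y {3,4,5,6,7}->{4,5,6,7} => REVISION
Constraint 4 (X + V = W) on D(X)={3,5,6} D(V)={3,4,5,6} D(W)={4,5,6,7}: X {3,5,6}->{3}; V {3,4,5,6}->{3,4}; W {4,5,6,7}->{6,7} => REVISION
Total revisions = 3

Answer: 3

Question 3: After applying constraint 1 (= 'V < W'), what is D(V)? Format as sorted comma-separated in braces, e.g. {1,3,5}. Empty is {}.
Answer: {3,4,5,6}

Derivation:
Constraint 1 (V < W) on D(V)={3,4,5,6,7} D(W)={3,4,5,6,7}: V {3,4,5,6,7}->{3,4,5,6}; W {3,4,5,6,7}->{4,5,6,7}
So after constraint 1: D(V) = {3,4,5,6}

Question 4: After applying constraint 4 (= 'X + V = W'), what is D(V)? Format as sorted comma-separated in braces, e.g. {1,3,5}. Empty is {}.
Answer: {3,4}

Derivation:
Constraint 1 (V < W) on D(V)={3,4,5,6,7} D(W)={3,4,5,6,7}: V {3,4,5,6,7}->{3,4,5,6}; W {3,4,5,6,7}->{4,5,6,7}
Constraint 2 (X != W) on D(X)={3,5,6,7} D(W)={4,5,6,7}: no change
Constraint 3 (X < Y) on D(X)={3,5,6,7} D(Y)={3,4,5,6,7}: X {3,5,6,7}->{3,5,6}; Y {3,4,5,6,7}->{4,5,6,7}
Constraint 4 (X + V = W) on D(X)={3,5,6} D(V)={3,4,5,6} D(W)={4,5,6,7}: X {3,5,6}->{3}; V {3,4,5,6}->{3,4}; W {4,5,6,7}->{6,7}
So after constraint 4: D(V) = {3,4}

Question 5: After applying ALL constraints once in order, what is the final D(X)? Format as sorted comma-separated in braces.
Constraint 1 (V < W) on D(V)={3,4,5,6,7} D(W)={3,4,5,6,7}: V {3,4,5,6,7}->{3,4,5,6}; W {3,4,5,6,7}->{4,5,6,7}
Constraint 2 (X != W) on D(X)={3,5,6,7} D(W)={4,5,6,7}: no change
Constraint 3 (X < Y) on D(X)={3,5,6,7} D(Y)={3,4,5,6,7}: X {3,5,6,7}->{3,5,6}; Y {3,4,5,6,7}->{4,5,6,7}
Constraint 4 (X + V = W) on D(X)={3,5,6} D(V)={3,4,5,6} D(W)={4,5,6,7}: X {3,5,6}->{3}; V {3,4,5,6}->{3,4}; W {4,5,6,7}->{6,7}
So after all 4 constraints: D(X) = {3}

Answer: {3}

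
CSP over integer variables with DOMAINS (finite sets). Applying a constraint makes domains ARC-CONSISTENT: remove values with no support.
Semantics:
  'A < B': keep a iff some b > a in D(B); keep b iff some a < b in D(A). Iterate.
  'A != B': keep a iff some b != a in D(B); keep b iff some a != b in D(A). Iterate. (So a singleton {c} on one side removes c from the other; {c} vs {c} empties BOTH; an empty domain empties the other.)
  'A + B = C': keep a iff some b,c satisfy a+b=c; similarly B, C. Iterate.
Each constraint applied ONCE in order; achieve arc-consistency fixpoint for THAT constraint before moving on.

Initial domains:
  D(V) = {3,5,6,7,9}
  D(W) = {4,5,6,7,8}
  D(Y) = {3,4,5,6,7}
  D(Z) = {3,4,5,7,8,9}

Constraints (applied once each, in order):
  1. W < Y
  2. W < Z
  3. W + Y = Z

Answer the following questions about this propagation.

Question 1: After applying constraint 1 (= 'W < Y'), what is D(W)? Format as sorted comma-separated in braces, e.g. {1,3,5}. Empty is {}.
Constraint 1 (W < Y) on D(W)={4,5,6,7,8} D(Y)={3,4,5,6,7}: W {4,5,6,7,8}->{4,5,6}; Y {3,4,5,6,7}->{5,6,7}
So after constraint 1: D(W) = {4,5,6}

Answer: {4,5,6}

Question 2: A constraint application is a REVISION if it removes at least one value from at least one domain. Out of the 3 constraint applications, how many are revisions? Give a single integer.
Constraint 1 (W < Y) on D(W)={4,5,6,7,8} D(Y)={3,4,5,6,7}: W {4,5,6,7,8}->{4,5,6}; Y {3,4,5,6,7}->{5,6,7} => REVISION
Constraint 2 (W < Z) on D(W)={4,5,6} D(Z)={3,4,5,7,8,9}: Z {3,4,5,7,8,9}->{5,7,8,9} => REVISION
Constraint 3 (W + Y = Z) on D(W)={4,5,6} D(Y)={5,6,7} D(Z)={5,7,8,9}: W {4,5,6}->{4}; Y {5,6,7}->{5}; Z {5,7,8,9}->{9} => REVISION
Total revisions = 3

Answer: 3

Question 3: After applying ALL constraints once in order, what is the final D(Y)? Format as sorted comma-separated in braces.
Answer: {5}

Derivation:
Constraint 1 (W < Y) on D(W)={4,5,6,7,8} D(Y)={3,4,5,6,7}: W {4,5,6,7,8}->{4,5,6}; Y {3,4,5,6,7}->{5,6,7}
Constraint 2 (W < Z) on D(W)={4,5,6} D(Z)={3,4,5,7,8,9}: Z {3,4,5,7,8,9}->{5,7,8,9}
Constraint 3 (W + Y = Z) on D(W)={4,5,6} D(Y)={5,6,7} D(Z)={5,7,8,9}: W {4,5,6}->{4}; Y {5,6,7}->{5}; Z {5,7,8,9}->{9}
So after all 3 constraints: D(Y) = {5}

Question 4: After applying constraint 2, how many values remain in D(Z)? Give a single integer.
Answer: 4

Derivation:
Constraint 1 (W < Y) on D(W)={4,5,6,7,8} D(Y)={3,4,5,6,7}: W {4,5,6,7,8}->{4,5,6}; Y {3,4,5,6,7}->{5,6,7}
Constraint 2 (W < Z) on D(W)={4,5,6} D(Z)={3,4,5,7,8,9}: Z {3,4,5,7,8,9}->{5,7,8,9}
So after constraint 2: D(Z)={5,7,8,9}, size = 4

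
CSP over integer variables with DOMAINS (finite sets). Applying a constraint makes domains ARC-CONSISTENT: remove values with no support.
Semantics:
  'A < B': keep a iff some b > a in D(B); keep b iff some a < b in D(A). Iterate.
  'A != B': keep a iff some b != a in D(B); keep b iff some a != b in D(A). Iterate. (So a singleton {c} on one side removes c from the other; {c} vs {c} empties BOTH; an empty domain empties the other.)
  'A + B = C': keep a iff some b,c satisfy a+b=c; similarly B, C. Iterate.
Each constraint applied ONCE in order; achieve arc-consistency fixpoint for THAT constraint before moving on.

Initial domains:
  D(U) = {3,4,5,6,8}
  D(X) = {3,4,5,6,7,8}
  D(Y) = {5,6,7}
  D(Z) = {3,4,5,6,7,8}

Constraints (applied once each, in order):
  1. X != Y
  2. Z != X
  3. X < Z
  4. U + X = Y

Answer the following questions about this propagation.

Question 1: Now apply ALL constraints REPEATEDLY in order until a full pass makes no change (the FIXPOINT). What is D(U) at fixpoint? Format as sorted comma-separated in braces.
pass 0 (initial): D(U)={3,4,5,6,8}
pass 1: U {3,4,5,6,8}->{3,4}; X {3,4,5,6,7,8}->{3,4}; Y {5,6,7}->{6,7}; Z {3,4,5,6,7,8}->{4,5,6,7,8}
pass 2: no change
Fixpoint after 2 passes: D(U) = {3,4}

Answer: {3,4}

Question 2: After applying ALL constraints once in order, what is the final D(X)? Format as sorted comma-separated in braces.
Answer: {3,4}

Derivation:
Constraint 1 (X != Y) on D(X)={3,4,5,6,7,8} D(Y)={5,6,7}: no change
Constraint 2 (Z != X) on D(Z)={3,4,5,6,7,8} D(X)={3,4,5,6,7,8}: no change
Constraint 3 (X < Z) on D(X)={3,4,5,6,7,8} D(Z)={3,4,5,6,7,8}: X {3,4,5,6,7,8}->{3,4,5,6,7}; Z {3,4,5,6,7,8}->{4,5,6,7,8}
Constraint 4 (U + X = Y) on D(U)={3,4,5,6,8} D(X)={3,4,5,6,7} D(Y)={5,6,7}: U {3,4,5,6,8}->{3,4}; X {3,4,5,6,7}->{3,4}; Y {5,6,7}->{6,7}
So after all 4 constraints: D(X) = {3,4}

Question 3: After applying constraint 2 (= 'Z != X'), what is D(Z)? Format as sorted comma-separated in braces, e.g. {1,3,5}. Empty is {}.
Answer: {3,4,5,6,7,8}

Derivation:
Constraint 1 (X != Y) on D(X)={3,4,5,6,7,8} D(Y)={5,6,7}: no change
Constraint 2 (Z != X) on D(Z)={3,4,5,6,7,8} D(X)={3,4,5,6,7,8}: no change
So after constraint 2: D(Z) = {3,4,5,6,7,8}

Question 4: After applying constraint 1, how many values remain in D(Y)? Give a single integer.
Constraint 1 (X != Y) on D(X)={3,4,5,6,7,8} D(Y)={5,6,7}: no change
So after constraint 1: D(Y)={5,6,7}, size = 3

Answer: 3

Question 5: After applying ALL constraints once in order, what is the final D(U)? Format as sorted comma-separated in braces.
Constraint 1 (X != Y) on D(X)={3,4,5,6,7,8} D(Y)={5,6,7}: no change
Constraint 2 (Z != X) on D(Z)={3,4,5,6,7,8} D(X)={3,4,5,6,7,8}: no change
Constraint 3 (X < Z) on D(X)={3,4,5,6,7,8} D(Z)={3,4,5,6,7,8}: X {3,4,5,6,7,8}->{3,4,5,6,7}; Z {3,4,5,6,7,8}->{4,5,6,7,8}
Constraint 4 (U + X = Y) on D(U)={3,4,5,6,8} D(X)={3,4,5,6,7} D(Y)={5,6,7}: U {3,4,5,6,8}->{3,4}; X {3,4,5,6,7}->{3,4}; Y {5,6,7}->{6,7}
So after all 4 constraints: D(U) = {3,4}

Answer: {3,4}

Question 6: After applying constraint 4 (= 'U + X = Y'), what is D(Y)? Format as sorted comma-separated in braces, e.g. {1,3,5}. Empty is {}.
Constraint 1 (X != Y) on D(X)={3,4,5,6,7,8} D(Y)={5,6,7}: no change
Constraint 2 (Z != X) on D(Z)={3,4,5,6,7,8} D(X)={3,4,5,6,7,8}: no change
Constraint 3 (X < Z) on D(X)={3,4,5,6,7,8} D(Z)={3,4,5,6,7,8}: X {3,4,5,6,7,8}->{3,4,5,6,7}; Z {3,4,5,6,7,8}->{4,5,6,7,8}
Constraint 4 (U + X = Y) on D(U)={3,4,5,6,8} D(X)={3,4,5,6,7} D(Y)={5,6,7}: U {3,4,5,6,8}->{3,4}; X {3,4,5,6,7}->{3,4}; Y {5,6,7}->{6,7}
So after constraint 4: D(Y) = {6,7}

Answer: {6,7}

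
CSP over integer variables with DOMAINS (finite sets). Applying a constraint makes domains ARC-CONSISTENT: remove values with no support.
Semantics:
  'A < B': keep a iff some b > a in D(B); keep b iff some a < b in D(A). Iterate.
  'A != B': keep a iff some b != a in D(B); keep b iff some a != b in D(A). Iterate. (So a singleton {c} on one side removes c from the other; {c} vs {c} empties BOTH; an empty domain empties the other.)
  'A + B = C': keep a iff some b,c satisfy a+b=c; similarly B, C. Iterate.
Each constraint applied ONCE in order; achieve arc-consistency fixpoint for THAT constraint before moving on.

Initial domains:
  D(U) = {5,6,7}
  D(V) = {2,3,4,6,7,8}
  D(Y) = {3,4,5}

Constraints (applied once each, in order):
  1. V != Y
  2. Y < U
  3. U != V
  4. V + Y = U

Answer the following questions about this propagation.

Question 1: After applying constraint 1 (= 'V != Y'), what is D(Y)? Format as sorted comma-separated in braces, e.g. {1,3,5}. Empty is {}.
Answer: {3,4,5}

Derivation:
Constraint 1 (V != Y) on D(V)={2,3,4,6,7,8} D(Y)={3,4,5}: no change
So after constraint 1: D(Y) = {3,4,5}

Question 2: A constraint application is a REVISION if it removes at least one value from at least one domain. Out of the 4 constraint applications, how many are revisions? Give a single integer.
Answer: 1

Derivation:
Constraint 1 (V != Y) on D(V)={2,3,4,6,7,8} D(Y)={3,4,5}: no change => not a revision
Constraint 2 (Y < U) on D(Y)={3,4,5} D(U)={5,6,7}: no change => not a revision
Constraint 3 (U != V) on D(U)={5,6,7} D(V)={2,3,4,6,7,8}: no change => not a revision
Constraint 4 (V + Y = U) on D(V)={2,3,4,6,7,8} D(Y)={3,4,5} D(U)={5,6,7}: V {2,3,4,6,7,8}->{2,3,4} => REVISION
Total revisions = 1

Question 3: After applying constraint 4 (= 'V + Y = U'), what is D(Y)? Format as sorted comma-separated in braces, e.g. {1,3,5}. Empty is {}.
Constraint 1 (V != Y) on D(V)={2,3,4,6,7,8} D(Y)={3,4,5}: no change
Constraint 2 (Y < U) on D(Y)={3,4,5} D(U)={5,6,7}: no change
Constraint 3 (U != V) on D(U)={5,6,7} D(V)={2,3,4,6,7,8}: no change
Constraint 4 (V + Y = U) on D(V)={2,3,4,6,7,8} D(Y)={3,4,5} D(U)={5,6,7}: V {2,3,4,6,7,8}->{2,3,4}
So after constraint 4: D(Y) = {3,4,5}

Answer: {3,4,5}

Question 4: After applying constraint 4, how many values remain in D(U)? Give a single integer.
Constraint 1 (V != Y) on D(V)={2,3,4,6,7,8} D(Y)={3,4,5}: no change
Constraint 2 (Y < U) on D(Y)={3,4,5} D(U)={5,6,7}: no change
Constraint 3 (U != V) on D(U)={5,6,7} D(V)={2,3,4,6,7,8}: no change
Constraint 4 (V + Y = U) on D(V)={2,3,4,6,7,8} D(Y)={3,4,5} D(U)={5,6,7}: V {2,3,4,6,7,8}->{2,3,4}
So after constraint 4: D(U)={5,6,7}, size = 3

Answer: 3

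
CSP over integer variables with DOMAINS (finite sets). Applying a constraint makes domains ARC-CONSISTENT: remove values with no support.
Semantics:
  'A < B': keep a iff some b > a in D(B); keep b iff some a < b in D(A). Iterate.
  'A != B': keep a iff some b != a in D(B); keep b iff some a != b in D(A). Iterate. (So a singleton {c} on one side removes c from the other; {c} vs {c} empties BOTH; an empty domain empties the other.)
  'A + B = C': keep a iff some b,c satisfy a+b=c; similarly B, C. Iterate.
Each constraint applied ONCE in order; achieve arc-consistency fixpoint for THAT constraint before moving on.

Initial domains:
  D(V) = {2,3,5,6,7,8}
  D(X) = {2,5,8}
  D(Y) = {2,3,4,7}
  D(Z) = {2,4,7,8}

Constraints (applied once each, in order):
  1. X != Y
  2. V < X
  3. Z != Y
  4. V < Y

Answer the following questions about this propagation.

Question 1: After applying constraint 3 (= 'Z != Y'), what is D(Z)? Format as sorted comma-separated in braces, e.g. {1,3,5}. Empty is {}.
Answer: {2,4,7,8}

Derivation:
Constraint 1 (X != Y) on D(X)={2,5,8} D(Y)={2,3,4,7}: no change
Constraint 2 (V < X) on D(V)={2,3,5,6,7,8} D(X)={2,5,8}: V {2,3,5,6,7,8}->{2,3,5,6,7}; X {2,5,8}->{5,8}
Constraint 3 (Z != Y) on D(Z)={2,4,7,8} D(Y)={2,3,4,7}: no change
So after constraint 3: D(Z) = {2,4,7,8}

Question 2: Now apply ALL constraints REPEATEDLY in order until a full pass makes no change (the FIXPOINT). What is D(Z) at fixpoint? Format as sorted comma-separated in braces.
pass 0 (initial): D(Z)={2,4,7,8}
pass 1: V {2,3,5,6,7,8}->{2,3,5,6}; X {2,5,8}->{5,8}; Y {2,3,4,7}->{3,4,7}
pass 2: no change
Fixpoint after 2 passes: D(Z) = {2,4,7,8}

Answer: {2,4,7,8}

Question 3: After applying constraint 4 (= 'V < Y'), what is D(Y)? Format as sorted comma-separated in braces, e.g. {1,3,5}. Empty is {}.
Constraint 1 (X != Y) on D(X)={2,5,8} D(Y)={2,3,4,7}: no change
Constraint 2 (V < X) on D(V)={2,3,5,6,7,8} D(X)={2,5,8}: V {2,3,5,6,7,8}->{2,3,5,6,7}; X {2,5,8}->{5,8}
Constraint 3 (Z != Y) on D(Z)={2,4,7,8} D(Y)={2,3,4,7}: no change
Constraint 4 (V < Y) on D(V)={2,3,5,6,7} D(Y)={2,3,4,7}: V {2,3,5,6,7}->{2,3,5,6}; Y {2,3,4,7}->{3,4,7}
So after constraint 4: D(Y) = {3,4,7}

Answer: {3,4,7}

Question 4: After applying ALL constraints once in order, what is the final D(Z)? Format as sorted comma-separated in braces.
Answer: {2,4,7,8}

Derivation:
Constraint 1 (X != Y) on D(X)={2,5,8} D(Y)={2,3,4,7}: no change
Constraint 2 (V < X) on D(V)={2,3,5,6,7,8} D(X)={2,5,8}: V {2,3,5,6,7,8}->{2,3,5,6,7}; X {2,5,8}->{5,8}
Constraint 3 (Z != Y) on D(Z)={2,4,7,8} D(Y)={2,3,4,7}: no change
Constraint 4 (V < Y) on D(V)={2,3,5,6,7} D(Y)={2,3,4,7}: V {2,3,5,6,7}->{2,3,5,6}; Y {2,3,4,7}->{3,4,7}
So after all 4 constraints: D(Z) = {2,4,7,8}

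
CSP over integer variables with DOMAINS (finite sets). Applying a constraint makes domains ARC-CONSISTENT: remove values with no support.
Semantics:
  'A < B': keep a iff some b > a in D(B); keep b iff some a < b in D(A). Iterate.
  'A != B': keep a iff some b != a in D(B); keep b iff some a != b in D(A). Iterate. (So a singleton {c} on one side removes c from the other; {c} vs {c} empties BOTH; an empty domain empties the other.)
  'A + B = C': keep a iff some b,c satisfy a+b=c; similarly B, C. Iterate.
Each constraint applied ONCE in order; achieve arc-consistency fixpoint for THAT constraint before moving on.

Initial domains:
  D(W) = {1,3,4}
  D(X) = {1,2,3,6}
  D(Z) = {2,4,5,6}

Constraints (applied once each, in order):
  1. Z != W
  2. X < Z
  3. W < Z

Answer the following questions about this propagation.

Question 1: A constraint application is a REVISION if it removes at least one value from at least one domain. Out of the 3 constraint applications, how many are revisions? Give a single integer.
Answer: 1

Derivation:
Constraint 1 (Z != W) on D(Z)={2,4,5,6} D(W)={1,3,4}: no change => not a revision
Constraint 2 (X < Z) on D(X)={1,2,3,6} D(Z)={2,4,5,6}: X {1,2,3,6}->{1,2,3} => REVISION
Constraint 3 (W < Z) on D(W)={1,3,4} D(Z)={2,4,5,6}: no change => not a revision
Total revisions = 1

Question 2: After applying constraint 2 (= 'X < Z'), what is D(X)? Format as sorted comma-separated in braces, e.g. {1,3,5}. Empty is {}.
Constraint 1 (Z != W) on D(Z)={2,4,5,6} D(W)={1,3,4}: no change
Constraint 2 (X < Z) on D(X)={1,2,3,6} D(Z)={2,4,5,6}: X {1,2,3,6}->{1,2,3}
So after constraint 2: D(X) = {1,2,3}

Answer: {1,2,3}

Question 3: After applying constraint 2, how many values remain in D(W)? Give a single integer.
Constraint 1 (Z != W) on D(Z)={2,4,5,6} D(W)={1,3,4}: no change
Constraint 2 (X < Z) on D(X)={1,2,3,6} D(Z)={2,4,5,6}: X {1,2,3,6}->{1,2,3}
So after constraint 2: D(W)={1,3,4}, size = 3

Answer: 3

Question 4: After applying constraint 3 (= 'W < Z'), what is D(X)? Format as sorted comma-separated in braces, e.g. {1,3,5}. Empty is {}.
Answer: {1,2,3}

Derivation:
Constraint 1 (Z != W) on D(Z)={2,4,5,6} D(W)={1,3,4}: no change
Constraint 2 (X < Z) on D(X)={1,2,3,6} D(Z)={2,4,5,6}: X {1,2,3,6}->{1,2,3}
Constraint 3 (W < Z) on D(W)={1,3,4} D(Z)={2,4,5,6}: no change
So after constraint 3: D(X) = {1,2,3}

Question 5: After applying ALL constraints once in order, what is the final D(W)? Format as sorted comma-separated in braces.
Constraint 1 (Z != W) on D(Z)={2,4,5,6} D(W)={1,3,4}: no change
Constraint 2 (X < Z) on D(X)={1,2,3,6} D(Z)={2,4,5,6}: X {1,2,3,6}->{1,2,3}
Constraint 3 (W < Z) on D(W)={1,3,4} D(Z)={2,4,5,6}: no change
So after all 3 constraints: D(W) = {1,3,4}

Answer: {1,3,4}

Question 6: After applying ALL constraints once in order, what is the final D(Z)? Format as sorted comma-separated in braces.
Constraint 1 (Z != W) on D(Z)={2,4,5,6} D(W)={1,3,4}: no change
Constraint 2 (X < Z) on D(X)={1,2,3,6} D(Z)={2,4,5,6}: X {1,2,3,6}->{1,2,3}
Constraint 3 (W < Z) on D(W)={1,3,4} D(Z)={2,4,5,6}: no change
So after all 3 constraints: D(Z) = {2,4,5,6}

Answer: {2,4,5,6}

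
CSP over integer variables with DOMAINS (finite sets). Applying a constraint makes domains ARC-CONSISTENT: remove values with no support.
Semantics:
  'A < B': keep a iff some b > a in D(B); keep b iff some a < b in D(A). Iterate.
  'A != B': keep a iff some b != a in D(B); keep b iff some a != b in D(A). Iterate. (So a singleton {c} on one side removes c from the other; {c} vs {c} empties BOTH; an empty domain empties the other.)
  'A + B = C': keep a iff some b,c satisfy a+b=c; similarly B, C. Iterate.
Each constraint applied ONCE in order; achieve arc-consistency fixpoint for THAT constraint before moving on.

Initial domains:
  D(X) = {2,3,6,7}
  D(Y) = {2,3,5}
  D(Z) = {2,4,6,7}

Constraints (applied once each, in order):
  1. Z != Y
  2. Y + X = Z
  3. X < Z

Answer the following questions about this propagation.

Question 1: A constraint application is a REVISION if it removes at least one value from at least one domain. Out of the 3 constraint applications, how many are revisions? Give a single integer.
Constraint 1 (Z != Y) on D(Z)={2,4,6,7} D(Y)={2,3,5}: no change => not a revision
Constraint 2 (Y + X = Z) on D(Y)={2,3,5} D(X)={2,3,6,7} D(Z)={2,4,6,7}: X {2,3,6,7}->{2,3}; Z {2,4,6,7}->{4,6,7} => REVISION
Constraint 3 (X < Z) on D(X)={2,3} D(Z)={4,6,7}: no change => not a revision
Total revisions = 1

Answer: 1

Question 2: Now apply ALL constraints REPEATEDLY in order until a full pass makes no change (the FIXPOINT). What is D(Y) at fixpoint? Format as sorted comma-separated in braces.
pass 0 (initial): D(Y)={2,3,5}
pass 1: X {2,3,6,7}->{2,3}; Z {2,4,6,7}->{4,6,7}
pass 2: no change
Fixpoint after 2 passes: D(Y) = {2,3,5}

Answer: {2,3,5}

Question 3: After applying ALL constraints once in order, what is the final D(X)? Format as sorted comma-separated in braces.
Constraint 1 (Z != Y) on D(Z)={2,4,6,7} D(Y)={2,3,5}: no change
Constraint 2 (Y + X = Z) on D(Y)={2,3,5} D(X)={2,3,6,7} D(Z)={2,4,6,7}: X {2,3,6,7}->{2,3}; Z {2,4,6,7}->{4,6,7}
Constraint 3 (X < Z) on D(X)={2,3} D(Z)={4,6,7}: no change
So after all 3 constraints: D(X) = {2,3}

Answer: {2,3}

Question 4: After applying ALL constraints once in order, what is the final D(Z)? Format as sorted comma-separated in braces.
Constraint 1 (Z != Y) on D(Z)={2,4,6,7} D(Y)={2,3,5}: no change
Constraint 2 (Y + X = Z) on D(Y)={2,3,5} D(X)={2,3,6,7} D(Z)={2,4,6,7}: X {2,3,6,7}->{2,3}; Z {2,4,6,7}->{4,6,7}
Constraint 3 (X < Z) on D(X)={2,3} D(Z)={4,6,7}: no change
So after all 3 constraints: D(Z) = {4,6,7}

Answer: {4,6,7}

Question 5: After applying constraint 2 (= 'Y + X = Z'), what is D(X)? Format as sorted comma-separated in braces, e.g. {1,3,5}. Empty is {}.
Constraint 1 (Z != Y) on D(Z)={2,4,6,7} D(Y)={2,3,5}: no change
Constraint 2 (Y + X = Z) on D(Y)={2,3,5} D(X)={2,3,6,7} D(Z)={2,4,6,7}: X {2,3,6,7}->{2,3}; Z {2,4,6,7}->{4,6,7}
So after constraint 2: D(X) = {2,3}

Answer: {2,3}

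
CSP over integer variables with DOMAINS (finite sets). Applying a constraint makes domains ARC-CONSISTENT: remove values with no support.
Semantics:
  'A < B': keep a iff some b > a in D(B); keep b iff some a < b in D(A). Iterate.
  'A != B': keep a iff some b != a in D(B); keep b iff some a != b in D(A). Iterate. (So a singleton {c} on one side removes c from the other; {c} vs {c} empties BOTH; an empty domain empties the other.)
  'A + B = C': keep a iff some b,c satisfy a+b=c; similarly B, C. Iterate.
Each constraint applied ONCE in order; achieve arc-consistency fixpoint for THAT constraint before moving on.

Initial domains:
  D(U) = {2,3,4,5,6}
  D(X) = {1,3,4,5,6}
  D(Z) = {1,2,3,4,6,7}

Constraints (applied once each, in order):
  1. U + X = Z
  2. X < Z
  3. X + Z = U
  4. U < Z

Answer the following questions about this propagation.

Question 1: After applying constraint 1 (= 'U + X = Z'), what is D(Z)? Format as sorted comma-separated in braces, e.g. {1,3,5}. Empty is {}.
Constraint 1 (U + X = Z) on D(U)={2,3,4,5,6} D(X)={1,3,4,5,6} D(Z)={1,2,3,4,6,7}: X {1,3,4,5,6}->{1,3,4,5}; Z {1,2,3,4,6,7}->{3,4,6,7}
So after constraint 1: D(Z) = {3,4,6,7}

Answer: {3,4,6,7}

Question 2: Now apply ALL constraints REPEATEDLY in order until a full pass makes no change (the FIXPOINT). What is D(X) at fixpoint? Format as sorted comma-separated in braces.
pass 0 (initial): D(X)={1,3,4,5,6}
pass 1: U {2,3,4,5,6}->{}; X {1,3,4,5,6}->{1,3}; Z {1,2,3,4,6,7}->{}
pass 2: X {1,3}->{}
pass 3: no change
Fixpoint after 3 passes: D(X) = {}

Answer: {}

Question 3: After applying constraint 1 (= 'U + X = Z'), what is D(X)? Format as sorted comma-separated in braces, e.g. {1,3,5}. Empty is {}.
Answer: {1,3,4,5}

Derivation:
Constraint 1 (U + X = Z) on D(U)={2,3,4,5,6} D(X)={1,3,4,5,6} D(Z)={1,2,3,4,6,7}: X {1,3,4,5,6}->{1,3,4,5}; Z {1,2,3,4,6,7}->{3,4,6,7}
So after constraint 1: D(X) = {1,3,4,5}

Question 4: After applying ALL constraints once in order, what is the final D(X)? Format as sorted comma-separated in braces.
Constraint 1 (U + X = Z) on D(U)={2,3,4,5,6} D(X)={1,3,4,5,6} D(Z)={1,2,3,4,6,7}: X {1,3,4,5,6}->{1,3,4,5}; Z {1,2,3,4,6,7}->{3,4,6,7}
Constraint 2 (X < Z) on D(X)={1,3,4,5} D(Z)={3,4,6,7}: no change
Constraint 3 (X + Z = U) on D(X)={1,3,4,5} D(Z)={3,4,6,7} D(U)={2,3,4,5,6}: X {1,3,4,5}->{1,3}; Z {3,4,6,7}->{3,4}; U {2,3,4,5,6}->{4,5,6}
Constraint 4 (U < Z) on D(U)={4,5,6} D(Z)={3,4}: U {4,5,6}->{}; Z {3,4}->{}
So after all 4 constraints: D(X) = {1,3}

Answer: {1,3}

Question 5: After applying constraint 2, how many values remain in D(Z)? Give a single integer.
Answer: 4

Derivation:
Constraint 1 (U + X = Z) on D(U)={2,3,4,5,6} D(X)={1,3,4,5,6} D(Z)={1,2,3,4,6,7}: X {1,3,4,5,6}->{1,3,4,5}; Z {1,2,3,4,6,7}->{3,4,6,7}
Constraint 2 (X < Z) on D(X)={1,3,4,5} D(Z)={3,4,6,7}: no change
So after constraint 2: D(Z)={3,4,6,7}, size = 4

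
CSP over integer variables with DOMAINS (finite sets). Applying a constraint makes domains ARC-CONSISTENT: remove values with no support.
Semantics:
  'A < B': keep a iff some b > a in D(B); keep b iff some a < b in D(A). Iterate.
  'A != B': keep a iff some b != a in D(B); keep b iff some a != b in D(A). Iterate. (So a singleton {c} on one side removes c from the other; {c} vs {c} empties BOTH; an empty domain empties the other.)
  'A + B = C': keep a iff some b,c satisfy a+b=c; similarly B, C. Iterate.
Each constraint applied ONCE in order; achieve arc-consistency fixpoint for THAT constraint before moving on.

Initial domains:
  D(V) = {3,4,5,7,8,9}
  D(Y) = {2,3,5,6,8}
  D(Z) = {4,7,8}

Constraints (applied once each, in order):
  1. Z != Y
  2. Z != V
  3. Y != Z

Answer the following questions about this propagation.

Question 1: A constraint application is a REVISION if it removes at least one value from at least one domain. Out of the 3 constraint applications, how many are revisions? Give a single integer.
Constraint 1 (Z != Y) on D(Z)={4,7,8} D(Y)={2,3,5,6,8}: no change => not a revision
Constraint 2 (Z != V) on D(Z)={4,7,8} D(V)={3,4,5,7,8,9}: no change => not a revision
Constraint 3 (Y != Z) on D(Y)={2,3,5,6,8} D(Z)={4,7,8}: no change => not a revision
Total revisions = 0

Answer: 0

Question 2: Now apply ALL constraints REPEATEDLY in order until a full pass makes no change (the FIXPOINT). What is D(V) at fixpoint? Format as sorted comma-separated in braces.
Answer: {3,4,5,7,8,9}

Derivation:
pass 0 (initial): D(V)={3,4,5,7,8,9}
pass 1: no change
Fixpoint after 1 passes: D(V) = {3,4,5,7,8,9}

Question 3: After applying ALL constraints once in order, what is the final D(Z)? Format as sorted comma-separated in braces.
Constraint 1 (Z != Y) on D(Z)={4,7,8} D(Y)={2,3,5,6,8}: no change
Constraint 2 (Z != V) on D(Z)={4,7,8} D(V)={3,4,5,7,8,9}: no change
Constraint 3 (Y != Z) on D(Y)={2,3,5,6,8} D(Z)={4,7,8}: no change
So after all 3 constraints: D(Z) = {4,7,8}

Answer: {4,7,8}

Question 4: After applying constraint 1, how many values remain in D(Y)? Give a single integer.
Constraint 1 (Z != Y) on D(Z)={4,7,8} D(Y)={2,3,5,6,8}: no change
So after constraint 1: D(Y)={2,3,5,6,8}, size = 5

Answer: 5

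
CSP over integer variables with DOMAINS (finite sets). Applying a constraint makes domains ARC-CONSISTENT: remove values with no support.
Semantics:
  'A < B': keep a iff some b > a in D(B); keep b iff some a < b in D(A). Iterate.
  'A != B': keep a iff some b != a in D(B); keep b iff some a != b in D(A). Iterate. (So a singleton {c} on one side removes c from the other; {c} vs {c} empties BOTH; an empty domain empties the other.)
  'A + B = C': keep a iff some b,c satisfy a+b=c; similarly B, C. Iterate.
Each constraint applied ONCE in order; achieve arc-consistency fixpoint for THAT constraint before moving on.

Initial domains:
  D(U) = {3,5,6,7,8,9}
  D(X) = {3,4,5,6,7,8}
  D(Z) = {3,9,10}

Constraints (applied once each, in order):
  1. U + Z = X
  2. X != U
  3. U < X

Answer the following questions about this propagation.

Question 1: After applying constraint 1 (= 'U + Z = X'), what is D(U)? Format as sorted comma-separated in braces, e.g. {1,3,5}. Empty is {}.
Answer: {3,5}

Derivation:
Constraint 1 (U + Z = X) on D(U)={3,5,6,7,8,9} D(Z)={3,9,10} D(X)={3,4,5,6,7,8}: U {3,5,6,7,8,9}->{3,5}; Z {3,9,10}->{3}; X {3,4,5,6,7,8}->{6,8}
So after constraint 1: D(U) = {3,5}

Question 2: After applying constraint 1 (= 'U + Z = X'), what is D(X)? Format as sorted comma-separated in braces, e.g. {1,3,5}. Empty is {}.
Answer: {6,8}

Derivation:
Constraint 1 (U + Z = X) on D(U)={3,5,6,7,8,9} D(Z)={3,9,10} D(X)={3,4,5,6,7,8}: U {3,5,6,7,8,9}->{3,5}; Z {3,9,10}->{3}; X {3,4,5,6,7,8}->{6,8}
So after constraint 1: D(X) = {6,8}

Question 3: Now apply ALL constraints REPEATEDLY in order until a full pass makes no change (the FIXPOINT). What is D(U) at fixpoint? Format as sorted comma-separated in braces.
pass 0 (initial): D(U)={3,5,6,7,8,9}
pass 1: U {3,5,6,7,8,9}->{3,5}; X {3,4,5,6,7,8}->{6,8}; Z {3,9,10}->{3}
pass 2: no change
Fixpoint after 2 passes: D(U) = {3,5}

Answer: {3,5}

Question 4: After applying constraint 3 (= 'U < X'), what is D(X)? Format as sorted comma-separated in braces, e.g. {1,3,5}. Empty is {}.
Answer: {6,8}

Derivation:
Constraint 1 (U + Z = X) on D(U)={3,5,6,7,8,9} D(Z)={3,9,10} D(X)={3,4,5,6,7,8}: U {3,5,6,7,8,9}->{3,5}; Z {3,9,10}->{3}; X {3,4,5,6,7,8}->{6,8}
Constraint 2 (X != U) on D(X)={6,8} D(U)={3,5}: no change
Constraint 3 (U < X) on D(U)={3,5} D(X)={6,8}: no change
So after constraint 3: D(X) = {6,8}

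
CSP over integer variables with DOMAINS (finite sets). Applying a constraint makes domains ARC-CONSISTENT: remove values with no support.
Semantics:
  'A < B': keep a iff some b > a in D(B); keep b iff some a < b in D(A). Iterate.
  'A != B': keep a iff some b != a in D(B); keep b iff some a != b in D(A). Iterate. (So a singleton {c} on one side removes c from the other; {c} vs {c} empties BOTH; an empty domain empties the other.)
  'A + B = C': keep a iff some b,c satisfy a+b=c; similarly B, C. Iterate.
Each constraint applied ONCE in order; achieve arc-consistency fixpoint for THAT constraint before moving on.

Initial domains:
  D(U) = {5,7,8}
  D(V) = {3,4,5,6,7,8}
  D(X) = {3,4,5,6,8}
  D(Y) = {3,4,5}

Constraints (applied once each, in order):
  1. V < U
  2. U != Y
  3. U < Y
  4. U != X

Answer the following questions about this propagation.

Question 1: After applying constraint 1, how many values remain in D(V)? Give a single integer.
Constraint 1 (V < U) on D(V)={3,4,5,6,7,8} D(U)={5,7,8}: V {3,4,5,6,7,8}->{3,4,5,6,7}
So after constraint 1: D(V)={3,4,5,6,7}, size = 5

Answer: 5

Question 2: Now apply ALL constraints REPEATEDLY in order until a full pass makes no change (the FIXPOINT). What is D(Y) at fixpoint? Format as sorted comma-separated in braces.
Answer: {}

Derivation:
pass 0 (initial): D(Y)={3,4,5}
pass 1: U {5,7,8}->{}; V {3,4,5,6,7,8}->{3,4,5,6,7}; X {3,4,5,6,8}->{}; Y {3,4,5}->{}
pass 2: V {3,4,5,6,7}->{}
pass 3: no change
Fixpoint after 3 passes: D(Y) = {}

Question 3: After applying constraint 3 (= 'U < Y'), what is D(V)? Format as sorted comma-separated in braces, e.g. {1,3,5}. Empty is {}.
Answer: {3,4,5,6,7}

Derivation:
Constraint 1 (V < U) on D(V)={3,4,5,6,7,8} D(U)={5,7,8}: V {3,4,5,6,7,8}->{3,4,5,6,7}
Constraint 2 (U != Y) on D(U)={5,7,8} D(Y)={3,4,5}: no change
Constraint 3 (U < Y) on D(U)={5,7,8} D(Y)={3,4,5}: U {5,7,8}->{}; Y {3,4,5}->{}
So after constraint 3: D(V) = {3,4,5,6,7}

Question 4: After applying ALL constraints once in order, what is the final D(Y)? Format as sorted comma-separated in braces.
Answer: {}

Derivation:
Constraint 1 (V < U) on D(V)={3,4,5,6,7,8} D(U)={5,7,8}: V {3,4,5,6,7,8}->{3,4,5,6,7}
Constraint 2 (U != Y) on D(U)={5,7,8} D(Y)={3,4,5}: no change
Constraint 3 (U < Y) on D(U)={5,7,8} D(Y)={3,4,5}: U {5,7,8}->{}; Y {3,4,5}->{}
Constraint 4 (U != X) on D(U)={} D(X)={3,4,5,6,8}: X {3,4,5,6,8}->{}
So after all 4 constraints: D(Y) = {}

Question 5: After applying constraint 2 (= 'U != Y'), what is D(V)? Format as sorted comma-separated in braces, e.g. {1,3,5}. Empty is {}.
Answer: {3,4,5,6,7}

Derivation:
Constraint 1 (V < U) on D(V)={3,4,5,6,7,8} D(U)={5,7,8}: V {3,4,5,6,7,8}->{3,4,5,6,7}
Constraint 2 (U != Y) on D(U)={5,7,8} D(Y)={3,4,5}: no change
So after constraint 2: D(V) = {3,4,5,6,7}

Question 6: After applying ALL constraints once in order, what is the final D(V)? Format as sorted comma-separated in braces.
Constraint 1 (V < U) on D(V)={3,4,5,6,7,8} D(U)={5,7,8}: V {3,4,5,6,7,8}->{3,4,5,6,7}
Constraint 2 (U != Y) on D(U)={5,7,8} D(Y)={3,4,5}: no change
Constraint 3 (U < Y) on D(U)={5,7,8} D(Y)={3,4,5}: U {5,7,8}->{}; Y {3,4,5}->{}
Constraint 4 (U != X) on D(U)={} D(X)={3,4,5,6,8}: X {3,4,5,6,8}->{}
So after all 4 constraints: D(V) = {3,4,5,6,7}

Answer: {3,4,5,6,7}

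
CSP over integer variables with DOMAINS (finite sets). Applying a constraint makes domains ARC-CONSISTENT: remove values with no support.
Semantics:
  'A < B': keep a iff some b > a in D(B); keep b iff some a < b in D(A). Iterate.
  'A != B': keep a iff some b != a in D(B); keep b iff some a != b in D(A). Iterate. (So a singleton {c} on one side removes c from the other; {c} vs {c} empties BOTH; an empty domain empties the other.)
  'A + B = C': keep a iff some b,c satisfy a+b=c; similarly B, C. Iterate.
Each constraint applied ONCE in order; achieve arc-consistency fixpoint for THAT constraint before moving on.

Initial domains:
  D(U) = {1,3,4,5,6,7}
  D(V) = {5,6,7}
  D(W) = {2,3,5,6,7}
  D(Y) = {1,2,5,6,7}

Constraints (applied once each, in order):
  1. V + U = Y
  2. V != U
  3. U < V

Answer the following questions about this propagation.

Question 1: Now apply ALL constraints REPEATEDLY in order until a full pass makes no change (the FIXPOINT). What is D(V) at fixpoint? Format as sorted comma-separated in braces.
Answer: {5,6}

Derivation:
pass 0 (initial): D(V)={5,6,7}
pass 1: U {1,3,4,5,6,7}->{1}; V {5,6,7}->{5,6}; Y {1,2,5,6,7}->{6,7}
pass 2: no change
Fixpoint after 2 passes: D(V) = {5,6}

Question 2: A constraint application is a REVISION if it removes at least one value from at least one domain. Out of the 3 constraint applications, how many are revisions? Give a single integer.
Constraint 1 (V + U = Y) on D(V)={5,6,7} D(U)={1,3,4,5,6,7} D(Y)={1,2,5,6,7}: V {5,6,7}->{5,6}; U {1,3,4,5,6,7}->{1}; Y {1,2,5,6,7}->{6,7} => REVISION
Constraint 2 (V != U) on D(V)={5,6} D(U)={1}: no change => not a revision
Constraint 3 (U < V) on D(U)={1} D(V)={5,6}: no change => not a revision
Total revisions = 1

Answer: 1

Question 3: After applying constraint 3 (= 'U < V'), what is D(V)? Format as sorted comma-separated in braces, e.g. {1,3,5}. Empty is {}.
Constraint 1 (V + U = Y) on D(V)={5,6,7} D(U)={1,3,4,5,6,7} D(Y)={1,2,5,6,7}: V {5,6,7}->{5,6}; U {1,3,4,5,6,7}->{1}; Y {1,2,5,6,7}->{6,7}
Constraint 2 (V != U) on D(V)={5,6} D(U)={1}: no change
Constraint 3 (U < V) on D(U)={1} D(V)={5,6}: no change
So after constraint 3: D(V) = {5,6}

Answer: {5,6}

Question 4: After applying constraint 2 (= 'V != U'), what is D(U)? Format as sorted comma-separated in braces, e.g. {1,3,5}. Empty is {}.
Constraint 1 (V + U = Y) on D(V)={5,6,7} D(U)={1,3,4,5,6,7} D(Y)={1,2,5,6,7}: V {5,6,7}->{5,6}; U {1,3,4,5,6,7}->{1}; Y {1,2,5,6,7}->{6,7}
Constraint 2 (V != U) on D(V)={5,6} D(U)={1}: no change
So after constraint 2: D(U) = {1}

Answer: {1}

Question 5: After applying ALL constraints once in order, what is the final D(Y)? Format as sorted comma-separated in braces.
Answer: {6,7}

Derivation:
Constraint 1 (V + U = Y) on D(V)={5,6,7} D(U)={1,3,4,5,6,7} D(Y)={1,2,5,6,7}: V {5,6,7}->{5,6}; U {1,3,4,5,6,7}->{1}; Y {1,2,5,6,7}->{6,7}
Constraint 2 (V != U) on D(V)={5,6} D(U)={1}: no change
Constraint 3 (U < V) on D(U)={1} D(V)={5,6}: no change
So after all 3 constraints: D(Y) = {6,7}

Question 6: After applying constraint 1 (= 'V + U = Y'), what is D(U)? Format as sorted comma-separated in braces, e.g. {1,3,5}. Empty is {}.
Constraint 1 (V + U = Y) on D(V)={5,6,7} D(U)={1,3,4,5,6,7} D(Y)={1,2,5,6,7}: V {5,6,7}->{5,6}; U {1,3,4,5,6,7}->{1}; Y {1,2,5,6,7}->{6,7}
So after constraint 1: D(U) = {1}

Answer: {1}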